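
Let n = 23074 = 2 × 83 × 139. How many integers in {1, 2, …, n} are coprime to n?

11316

φ(23074) = 23074 · (1 − 1/2) · (1 − 1/83) · (1 − 1/139)
       = 23074 · 11316/23074 = 11316.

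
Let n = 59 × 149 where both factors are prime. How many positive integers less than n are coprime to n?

8584

For distinct primes, φ(pq) = (p−1)(q−1) = 58 × 148 = 8584.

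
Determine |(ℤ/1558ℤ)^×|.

Prime factorization: 1558 = 2 · 19 · 41.
φ(2) = 2 − 1 = 1.
φ(19) = 19 − 1 = 18.
φ(41) = 41 − 1 = 40.
Since φ is multiplicative, φ(1558) = 1 · 18 · 40 = 720.

720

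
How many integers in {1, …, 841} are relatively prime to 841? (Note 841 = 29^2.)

812

φ(29^2) = 29^2 − 29^1 = 841 − 29 = 812.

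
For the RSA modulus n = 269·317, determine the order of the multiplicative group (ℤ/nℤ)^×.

84688

φ(269) = 269 − 1 = 268.
φ(317) = 317 − 1 = 316.
Since φ is multiplicative, φ(85273) = 268 · 316 = 84688.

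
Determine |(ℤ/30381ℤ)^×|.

17280

First factor: 30381 = 3 · 13 · 19 · 41.
φ(3) = 3 − 1 = 2.
φ(13) = 13 − 1 = 12.
φ(19) = 19 − 1 = 18.
φ(41) = 41 − 1 = 40.
Since φ is multiplicative, φ(30381) = 2 · 12 · 18 · 40 = 17280.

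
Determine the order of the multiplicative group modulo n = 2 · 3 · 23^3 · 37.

837936

φ(2) = 2 − 1 = 1.
φ(3) = 3 − 1 = 2.
φ(23^3) = 23^2·(23−1) = 529·22 = 11638.
φ(37) = 37 − 1 = 36.
φ(2701074) = 1 × 2 × 11638 × 36 = 837936.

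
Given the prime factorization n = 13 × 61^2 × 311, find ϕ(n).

13615200

φ(13) = 13 − 1 = 12.
φ(61^2) = 61^1·(61−1) = 61·60 = 3660.
φ(311) = 311 − 1 = 310.
Multiply: 12 · 3660 · 310 = 13615200.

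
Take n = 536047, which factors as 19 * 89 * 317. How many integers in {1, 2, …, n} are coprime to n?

φ(19) = 19 − 1 = 18.
φ(89) = 89 − 1 = 88.
φ(317) = 317 − 1 = 316.
φ(536047) = 18 × 88 × 316 = 500544.

500544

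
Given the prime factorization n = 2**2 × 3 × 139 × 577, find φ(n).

φ(2^2) = 2^1·(2−1) = 2·1 = 2.
φ(3) = 3 − 1 = 2.
φ(139) = 139 − 1 = 138.
φ(577) = 577 − 1 = 576.
Since φ is multiplicative, φ(962436) = 2 · 2 · 138 · 576 = 317952.

317952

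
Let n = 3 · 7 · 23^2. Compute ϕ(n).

φ(11109) = 11109 · (1 − 1/3) · (1 − 1/7) · (1 − 1/23)
       = 11109 · 264/483 = 6072.

6072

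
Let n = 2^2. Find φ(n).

2

φ(2^2) = 2^2 − 2^1 = 4 − 2 = 2.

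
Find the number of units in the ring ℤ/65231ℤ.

First factor: 65231 = 37 · 41 · 43.
φ(65231) = 65231 · (1 − 1/37) · (1 − 1/41) · (1 − 1/43)
       = 65231 · 60480/65231 = 60480.

60480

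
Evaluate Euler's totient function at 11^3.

φ(1331) = 1331 · (1 − 1/11)
       = 1331 · 10/11 = 1210.

1210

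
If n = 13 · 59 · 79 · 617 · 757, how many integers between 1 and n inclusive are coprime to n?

φ(13) = 13 − 1 = 12.
φ(59) = 59 − 1 = 58.
φ(79) = 79 − 1 = 78.
φ(617) = 617 − 1 = 616.
φ(757) = 757 − 1 = 756.
φ(28301111917) = 12 × 58 × 78 × 616 × 756 = 25281704448.

25281704448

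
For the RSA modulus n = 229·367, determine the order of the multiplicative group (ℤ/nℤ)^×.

83448

φ(n) = (p − 1)(q − 1) = (229−1)(367−1) = 228·366 = 83448.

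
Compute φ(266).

108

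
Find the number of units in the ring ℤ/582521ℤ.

498960

582521 = 19 * 23 * 31 * 43.
φ(19) = 19 − 1 = 18.
φ(23) = 23 − 1 = 22.
φ(31) = 31 − 1 = 30.
φ(43) = 43 − 1 = 42.
Multiply: 18 · 22 · 30 · 42 = 498960.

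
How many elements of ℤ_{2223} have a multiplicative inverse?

1296

2223 = 3^2 × 13 × 19.
φ(2223) = 2223 · (1 − 1/3) · (1 − 1/13) · (1 − 1/19)
       = 2223 · 432/741 = 1296.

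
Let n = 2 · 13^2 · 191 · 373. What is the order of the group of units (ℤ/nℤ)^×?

φ(2) = 2 − 1 = 1.
φ(13^2) = 13^1·(13−1) = 13·12 = 156.
φ(191) = 191 − 1 = 190.
φ(373) = 373 − 1 = 372.
φ(24080134) = 1 × 156 × 190 × 372 = 11026080.

11026080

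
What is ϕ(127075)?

Factor 127075: 127075 = 5^2 * 13 * 17 * 23.
φ(5^2) = 5^1·(5−1) = 5·4 = 20.
φ(13) = 13 − 1 = 12.
φ(17) = 17 − 1 = 16.
φ(23) = 23 − 1 = 22.
φ(127075) = 20 × 12 × 16 × 22 = 84480.

84480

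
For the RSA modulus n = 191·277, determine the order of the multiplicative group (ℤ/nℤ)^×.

52440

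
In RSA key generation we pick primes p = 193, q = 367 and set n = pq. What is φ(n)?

φ(193) = 193 − 1 = 192.
φ(367) = 367 − 1 = 366.
Multiply: 192 · 366 = 70272.

70272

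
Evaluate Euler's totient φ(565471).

First factor: 565471 = 17 · 29 · 31 · 37.
φ(565471) = 565471 · (1 − 1/17) · (1 − 1/29) · (1 − 1/31) · (1 − 1/37)
       = 565471 · 483840/565471 = 483840.

483840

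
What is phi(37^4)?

1823508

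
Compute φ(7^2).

φ(49) = 49 · (1 − 1/7)
       = 49 · 6/7 = 42.

42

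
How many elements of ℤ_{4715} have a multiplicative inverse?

Prime factorization: 4715 = 5 · 23 · 41.
φ(5) = 5 − 1 = 4.
φ(23) = 23 − 1 = 22.
φ(41) = 41 − 1 = 40.
Since φ is multiplicative, φ(4715) = 4 · 22 · 40 = 3520.

3520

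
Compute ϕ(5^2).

φ(5^2) = 5^1·(5−1) = 5·4 = 20.

20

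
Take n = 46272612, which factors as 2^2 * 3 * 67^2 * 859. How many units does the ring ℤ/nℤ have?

15176304

φ(2^2) = 2^2 − 2^1 = 4 − 2 = 2.
φ(3) = 3 − 1 = 2.
φ(67^2) = 67^2 − 67^1 = 4489 − 67 = 4422.
φ(859) = 859 − 1 = 858.
φ(46272612) = 2 × 2 × 4422 × 858 = 15176304.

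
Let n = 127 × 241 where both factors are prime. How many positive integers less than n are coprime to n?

30240

φ(n) = (p − 1)(q − 1) = (127−1)(241−1) = 126·240 = 30240.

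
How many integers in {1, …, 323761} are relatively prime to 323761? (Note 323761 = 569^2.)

323192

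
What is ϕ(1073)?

First factor: 1073 = 29 · 37.
φ(1073) = 1073 · (1 − 1/29) · (1 − 1/37)
       = 1073 · 1008/1073 = 1008.

1008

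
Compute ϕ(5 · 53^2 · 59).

639392

φ(828655) = 828655 · (1 − 1/5) · (1 − 1/53) · (1 − 1/59)
       = 828655 · 12064/15635 = 639392.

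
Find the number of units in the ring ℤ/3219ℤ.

Prime factorization: 3219 = 3 · 29 · 37.
φ(3) = 3 − 1 = 2.
φ(29) = 29 − 1 = 28.
φ(37) = 37 − 1 = 36.
Multiply: 2 · 28 · 36 = 2016.

2016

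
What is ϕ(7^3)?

294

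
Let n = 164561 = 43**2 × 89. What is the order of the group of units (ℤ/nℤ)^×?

φ(164561) = 164561 · (1 − 1/43) · (1 − 1/89)
       = 164561 · 3696/3827 = 158928.

158928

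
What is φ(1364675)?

898560

Prime factorization: 1364675 = 5**2 * 13**2 * 17 * 19.
φ(1364675) = 1364675 · (1 − 1/5) · (1 − 1/13) · (1 − 1/17) · (1 − 1/19)
       = 1364675 · 13824/20995 = 898560.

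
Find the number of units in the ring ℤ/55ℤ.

First factor: 55 = 5 · 11.
φ(55) = 55 · (1 − 1/5) · (1 − 1/11)
       = 55 · 40/55 = 40.

40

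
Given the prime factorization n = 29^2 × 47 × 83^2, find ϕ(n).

254217712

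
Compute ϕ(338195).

338195 = 5 * 11^2 * 13 * 43.
φ(338195) = 338195 · (1 − 1/5) · (1 − 1/11) · (1 − 1/13) · (1 − 1/43)
       = 338195 · 20160/30745 = 221760.

221760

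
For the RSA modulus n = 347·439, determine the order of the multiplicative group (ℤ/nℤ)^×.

151548

φ(pq) = (p−1)(q−1) = 346 · 438 = 151548.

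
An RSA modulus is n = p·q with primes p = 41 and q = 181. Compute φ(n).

For distinct primes, φ(pq) = (p−1)(q−1) = 40 × 180 = 7200.

7200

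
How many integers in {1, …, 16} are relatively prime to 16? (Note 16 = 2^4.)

8

φ(16) = 16 · (1 − 1/2)
       = 16 · 1/2 = 8.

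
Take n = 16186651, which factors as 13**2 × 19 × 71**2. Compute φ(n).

13955760

φ(16186651) = 16186651 · (1 − 1/13) · (1 − 1/19) · (1 − 1/71)
       = 16186651 · 15120/17537 = 13955760.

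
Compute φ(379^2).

143262

φ(143641) = 143641 · (1 − 1/379)
       = 143641 · 378/379 = 143262.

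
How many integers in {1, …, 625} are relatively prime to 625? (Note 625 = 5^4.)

φ(625) = 625 · (1 − 1/5)
       = 625 · 4/5 = 500.

500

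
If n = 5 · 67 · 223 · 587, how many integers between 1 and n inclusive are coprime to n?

34344288

φ(5) = 5 − 1 = 4.
φ(67) = 67 − 1 = 66.
φ(223) = 223 − 1 = 222.
φ(587) = 587 − 1 = 586.
Since φ is multiplicative, φ(43851835) = 4 · 66 · 222 · 586 = 34344288.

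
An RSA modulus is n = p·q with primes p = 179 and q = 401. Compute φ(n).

71200

φ(n) = (p − 1)(q − 1) = (179−1)(401−1) = 178·400 = 71200.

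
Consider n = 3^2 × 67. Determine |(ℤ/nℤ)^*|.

φ(603) = 603 · (1 − 1/3) · (1 − 1/67)
       = 603 · 132/201 = 396.

396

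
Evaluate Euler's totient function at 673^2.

452256

φ(673^2) = 673^2 − 673^1 = 452929 − 673 = 452256.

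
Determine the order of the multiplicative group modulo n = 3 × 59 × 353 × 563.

φ(35176803) = 35176803 · (1 − 1/3) · (1 − 1/59) · (1 − 1/353) · (1 − 1/563)
       = 35176803 · 22947584/35176803 = 22947584.

22947584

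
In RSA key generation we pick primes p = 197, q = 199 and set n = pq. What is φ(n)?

φ(n) = (p − 1)(q − 1) = (197−1)(199−1) = 196·198 = 38808.

38808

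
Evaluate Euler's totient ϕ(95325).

Factor 95325: 95325 = 3 · 5**2 · 31 · 41.
φ(95325) = 95325 · (1 − 1/3) · (1 − 1/5) · (1 − 1/31) · (1 − 1/41)
       = 95325 · 9600/19065 = 48000.

48000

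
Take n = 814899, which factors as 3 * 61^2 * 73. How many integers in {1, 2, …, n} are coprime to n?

527040

φ(3) = 3 − 1 = 2.
φ(61^2) = 61^1·(61−1) = 61·60 = 3660.
φ(73) = 73 − 1 = 72.
Multiply: 2 · 3660 · 72 = 527040.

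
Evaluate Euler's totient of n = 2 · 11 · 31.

300

φ(682) = 682 · (1 − 1/2) · (1 − 1/11) · (1 − 1/31)
       = 682 · 300/682 = 300.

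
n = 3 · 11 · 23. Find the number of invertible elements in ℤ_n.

440

φ(759) = 759 · (1 − 1/3) · (1 − 1/11) · (1 − 1/23)
       = 759 · 440/759 = 440.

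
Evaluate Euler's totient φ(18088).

Prime factorization: 18088 = 2^3 * 7 * 17 * 19.
φ(18088) = 18088 · (1 − 1/2) · (1 − 1/7) · (1 − 1/17) · (1 − 1/19)
       = 18088 · 1728/4522 = 6912.

6912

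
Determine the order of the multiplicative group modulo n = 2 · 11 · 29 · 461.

128800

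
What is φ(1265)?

880

First factor: 1265 = 5 * 11 * 23.
φ(1265) = 1265 · (1 − 1/5) · (1 − 1/11) · (1 − 1/23)
       = 1265 · 880/1265 = 880.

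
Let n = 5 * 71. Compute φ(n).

280

φ(5) = 5 − 1 = 4.
φ(71) = 71 − 1 = 70.
Since φ is multiplicative, φ(355) = 4 · 70 = 280.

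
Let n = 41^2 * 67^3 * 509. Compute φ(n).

246831794880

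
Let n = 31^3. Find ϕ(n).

φ(31^3) = 31^2·(31−1) = 961·30 = 28830.

28830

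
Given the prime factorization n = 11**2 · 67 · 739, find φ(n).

φ(11^2) = 11^2 − 11^1 = 121 − 11 = 110.
φ(67) = 67 − 1 = 66.
φ(739) = 739 − 1 = 738.
φ(5991073) = 110 × 66 × 738 = 5357880.

5357880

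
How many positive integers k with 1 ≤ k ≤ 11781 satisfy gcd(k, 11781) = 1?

5760

11781 = 3^2 · 7 · 11 · 17.
φ(11781) = 11781 · (1 − 1/3) · (1 − 1/7) · (1 − 1/11) · (1 − 1/17)
       = 11781 · 1920/3927 = 5760.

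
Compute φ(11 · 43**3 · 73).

55913760

φ(11) = 11 − 1 = 10.
φ(43^3) = 43^2·(43−1) = 1849·42 = 77658.
φ(73) = 73 − 1 = 72.
φ(63844121) = 10 × 77658 × 72 = 55913760.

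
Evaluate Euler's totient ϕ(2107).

Prime factorization: 2107 = 7**2 * 43.
φ(2107) = 2107 · (1 − 1/7) · (1 − 1/43)
       = 2107 · 252/301 = 1764.

1764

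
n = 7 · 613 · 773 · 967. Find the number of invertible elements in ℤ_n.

2738401344

φ(7) = 7 − 1 = 6.
φ(613) = 613 − 1 = 612.
φ(773) = 773 − 1 = 772.
φ(967) = 967 − 1 = 966.
φ(3207483881) = 6 × 612 × 772 × 966 = 2738401344.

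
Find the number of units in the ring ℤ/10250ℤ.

4000

Prime factorization: 10250 = 2 × 5^3 × 41.
φ(2) = 2 − 1 = 1.
φ(5^3) = 5^3 − 5^2 = 125 − 25 = 100.
φ(41) = 41 − 1 = 40.
Since φ is multiplicative, φ(10250) = 1 · 100 · 40 = 4000.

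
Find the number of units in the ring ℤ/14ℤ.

Factor 14: 14 = 2 * 7.
φ(2) = 2 − 1 = 1.
φ(7) = 7 − 1 = 6.
Multiply: 1 · 6 = 6.

6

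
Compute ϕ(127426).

56784

127426 = 2 · 13^3 · 29.
φ(2) = 2 − 1 = 1.
φ(13^3) = 13^3 − 13^2 = 2197 − 169 = 2028.
φ(29) = 29 − 1 = 28.
φ(127426) = 1 × 2028 × 28 = 56784.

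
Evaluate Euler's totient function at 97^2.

φ(9409) = 9409 · (1 − 1/97)
       = 9409 · 96/97 = 9312.

9312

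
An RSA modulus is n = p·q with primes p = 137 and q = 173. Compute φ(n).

φ(pq) = (p−1)(q−1) = 136 · 172 = 23392.

23392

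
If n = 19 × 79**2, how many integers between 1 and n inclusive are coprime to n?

110916

φ(118579) = 118579 · (1 − 1/19) · (1 − 1/79)
       = 118579 · 1404/1501 = 110916.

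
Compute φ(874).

396

874 = 2 × 19 × 23.
φ(874) = 874 · (1 − 1/2) · (1 − 1/19) · (1 − 1/23)
       = 874 · 396/874 = 396.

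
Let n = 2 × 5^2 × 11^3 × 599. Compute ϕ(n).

14471600

φ(2) = 2 − 1 = 1.
φ(5^2) = 5^2 − 5^1 = 25 − 5 = 20.
φ(11^3) = 11^3 − 11^2 = 1331 − 121 = 1210.
φ(599) = 599 − 1 = 598.
Multiply: 1 · 20 · 1210 · 598 = 14471600.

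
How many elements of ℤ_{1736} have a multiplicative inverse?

720

1736 = 2^3 × 7 × 31.
φ(2^3) = 2^3 − 2^2 = 8 − 4 = 4.
φ(7) = 7 − 1 = 6.
φ(31) = 31 − 1 = 30.
φ(1736) = 4 × 6 × 30 = 720.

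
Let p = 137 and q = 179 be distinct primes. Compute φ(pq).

24208

φ(24523) = 24523 · (1 − 1/137) · (1 − 1/179)
       = 24523 · 24208/24523 = 24208.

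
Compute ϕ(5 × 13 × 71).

φ(4615) = 4615 · (1 − 1/5) · (1 − 1/13) · (1 − 1/71)
       = 4615 · 3360/4615 = 3360.

3360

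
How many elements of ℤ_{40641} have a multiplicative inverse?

23760

Prime factorization: 40641 = 3 × 19 × 23 × 31.
φ(40641) = 40641 · (1 − 1/3) · (1 − 1/19) · (1 − 1/23) · (1 − 1/31)
       = 40641 · 23760/40641 = 23760.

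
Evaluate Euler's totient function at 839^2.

703082

φ(839^2) = 839^1·(839−1) = 839·838 = 703082.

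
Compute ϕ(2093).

1584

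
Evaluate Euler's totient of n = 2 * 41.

φ(82) = 82 · (1 − 1/2) · (1 − 1/41)
       = 82 · 40/82 = 40.

40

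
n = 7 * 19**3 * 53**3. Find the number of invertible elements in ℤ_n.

φ(7148031401) = 7148031401 · (1 − 1/7) · (1 − 1/19) · (1 − 1/53)
       = 7148031401 · 5616/7049 = 5694899184.

5694899184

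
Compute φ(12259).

12259 = 13 · 23 · 41.
φ(13) = 13 − 1 = 12.
φ(23) = 23 − 1 = 22.
φ(41) = 41 − 1 = 40.
Multiply: 12 · 22 · 40 = 10560.

10560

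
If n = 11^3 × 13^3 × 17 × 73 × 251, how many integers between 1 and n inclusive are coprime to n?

φ(910864162637) = 910864162637 · (1 − 1/11) · (1 − 1/13) · (1 − 1/17) · (1 − 1/73) · (1 − 1/251)
       = 910864162637 · 34560000/44543213 = 706717440000.

706717440000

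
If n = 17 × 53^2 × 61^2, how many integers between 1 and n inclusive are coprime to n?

φ(177688913) = 177688913 · (1 − 1/17) · (1 − 1/53) · (1 − 1/61)
       = 177688913 · 49920/54961 = 161391360.

161391360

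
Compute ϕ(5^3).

φ(125) = 125 · (1 − 1/5)
       = 125 · 4/5 = 100.

100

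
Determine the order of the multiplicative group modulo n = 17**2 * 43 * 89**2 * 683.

61020427776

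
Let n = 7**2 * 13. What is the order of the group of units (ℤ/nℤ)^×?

504

φ(7^2) = 7^2 − 7^1 = 49 − 7 = 42.
φ(13) = 13 − 1 = 12.
Multiply: 42 · 12 = 504.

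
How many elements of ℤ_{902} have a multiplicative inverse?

Factor 902: 902 = 2 * 11 * 41.
φ(902) = 902 · (1 − 1/2) · (1 − 1/11) · (1 − 1/41)
       = 902 · 400/902 = 400.

400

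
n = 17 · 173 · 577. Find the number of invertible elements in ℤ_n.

1585152

φ(1696957) = 1696957 · (1 − 1/17) · (1 − 1/173) · (1 − 1/577)
       = 1696957 · 1585152/1696957 = 1585152.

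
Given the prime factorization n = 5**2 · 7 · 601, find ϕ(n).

φ(105175) = 105175 · (1 − 1/5) · (1 − 1/7) · (1 − 1/601)
       = 105175 · 14400/21035 = 72000.

72000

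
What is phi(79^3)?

486798

φ(79^3) = 79^2·(79−1) = 6241·78 = 486798.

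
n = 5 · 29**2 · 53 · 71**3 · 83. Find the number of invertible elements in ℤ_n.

φ(6620564306245) = 6620564306245 · (1 − 1/5) · (1 − 1/29) · (1 − 1/53) · (1 − 1/71) · (1 − 1/83)
       = 6620564306245 · 33429760/45287705 = 4887063184640.

4887063184640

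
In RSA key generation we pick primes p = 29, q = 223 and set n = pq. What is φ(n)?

6216

φ(29) = 29 − 1 = 28.
φ(223) = 223 − 1 = 222.
Since φ is multiplicative, φ(6467) = 28 · 222 = 6216.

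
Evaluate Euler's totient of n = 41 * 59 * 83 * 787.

φ(158011499) = 158011499 · (1 − 1/41) · (1 − 1/59) · (1 − 1/83) · (1 − 1/787)
       = 158011499 · 149528640/158011499 = 149528640.

149528640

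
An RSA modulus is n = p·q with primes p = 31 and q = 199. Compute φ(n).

φ(6169) = 6169 · (1 − 1/31) · (1 − 1/199)
       = 6169 · 5940/6169 = 5940.

5940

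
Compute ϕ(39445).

25872

First factor: 39445 = 5 * 7**3 * 23.
φ(5) = 5 − 1 = 4.
φ(7^3) = 7^2·(7−1) = 49·6 = 294.
φ(23) = 23 − 1 = 22.
Since φ is multiplicative, φ(39445) = 4 · 294 · 22 = 25872.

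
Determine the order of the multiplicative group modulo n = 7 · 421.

2520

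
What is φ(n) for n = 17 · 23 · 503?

176704

φ(17) = 17 − 1 = 16.
φ(23) = 23 − 1 = 22.
φ(503) = 503 − 1 = 502.
Since φ is multiplicative, φ(196673) = 16 · 22 · 502 = 176704.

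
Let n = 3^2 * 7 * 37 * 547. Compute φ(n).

707616

φ(3^2) = 3^2 − 3^1 = 9 − 3 = 6.
φ(7) = 7 − 1 = 6.
φ(37) = 37 − 1 = 36.
φ(547) = 547 − 1 = 546.
Multiply: 6 · 6 · 36 · 546 = 707616.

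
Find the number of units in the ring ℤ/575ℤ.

Factor 575: 575 = 5^2 * 23.
φ(575) = 575 · (1 − 1/5) · (1 − 1/23)
       = 575 · 88/115 = 440.

440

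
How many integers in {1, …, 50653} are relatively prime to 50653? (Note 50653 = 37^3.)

φ(37^3) = 37^2·(37−1) = 1369·36 = 49284.

49284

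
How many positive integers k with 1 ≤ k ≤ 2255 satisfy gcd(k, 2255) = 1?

1600

Factor 2255: 2255 = 5 · 11 · 41.
φ(2255) = 2255 · (1 − 1/5) · (1 − 1/11) · (1 − 1/41)
       = 2255 · 1600/2255 = 1600.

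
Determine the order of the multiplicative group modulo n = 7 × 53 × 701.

φ(7) = 7 − 1 = 6.
φ(53) = 53 − 1 = 52.
φ(701) = 701 − 1 = 700.
φ(260071) = 6 × 52 × 700 = 218400.

218400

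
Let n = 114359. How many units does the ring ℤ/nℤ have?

89280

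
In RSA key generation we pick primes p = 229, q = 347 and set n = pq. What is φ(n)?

φ(79463) = 79463 · (1 − 1/229) · (1 − 1/347)
       = 79463 · 78888/79463 = 78888.

78888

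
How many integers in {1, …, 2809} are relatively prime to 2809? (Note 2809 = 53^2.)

φ(53^2) = 53^1·(53−1) = 53·52 = 2756.

2756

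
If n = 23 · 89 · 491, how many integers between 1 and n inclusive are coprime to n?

φ(1005077) = 1005077 · (1 − 1/23) · (1 − 1/89) · (1 − 1/491)
       = 1005077 · 948640/1005077 = 948640.

948640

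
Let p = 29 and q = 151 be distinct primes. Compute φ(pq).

φ(29) = 29 − 1 = 28.
φ(151) = 151 − 1 = 150.
Multiply: 28 · 150 = 4200.

4200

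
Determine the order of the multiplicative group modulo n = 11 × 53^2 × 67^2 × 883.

107489622240

φ(122477054513) = 122477054513 · (1 − 1/11) · (1 − 1/53) · (1 − 1/67) · (1 − 1/883)
       = 122477054513 · 30270240/34490863 = 107489622240.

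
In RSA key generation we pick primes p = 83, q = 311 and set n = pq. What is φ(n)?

25420

φ(pq) = (p−1)(q−1) = 82 · 310 = 25420.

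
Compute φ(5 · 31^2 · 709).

φ(5) = 5 − 1 = 4.
φ(31^2) = 31^2 − 31^1 = 961 − 31 = 930.
φ(709) = 709 − 1 = 708.
φ(3406745) = 4 × 930 × 708 = 2633760.

2633760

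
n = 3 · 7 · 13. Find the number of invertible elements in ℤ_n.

144

φ(273) = 273 · (1 − 1/3) · (1 − 1/7) · (1 − 1/13)
       = 273 · 144/273 = 144.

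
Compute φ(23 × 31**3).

634260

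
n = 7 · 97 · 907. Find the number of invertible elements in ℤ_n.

φ(615853) = 615853 · (1 − 1/7) · (1 − 1/97) · (1 − 1/907)
       = 615853 · 521856/615853 = 521856.

521856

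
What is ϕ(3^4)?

54

φ(81) = 81 · (1 − 1/3)
       = 81 · 2/3 = 54.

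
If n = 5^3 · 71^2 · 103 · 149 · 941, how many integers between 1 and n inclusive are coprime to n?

7052549280000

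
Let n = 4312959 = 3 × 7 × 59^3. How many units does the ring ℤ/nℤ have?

2422776

φ(4312959) = 4312959 · (1 − 1/3) · (1 − 1/7) · (1 − 1/59)
       = 4312959 · 696/1239 = 2422776.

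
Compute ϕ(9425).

6720

Factor 9425: 9425 = 5^2 · 13 · 29.
φ(9425) = 9425 · (1 − 1/5) · (1 − 1/13) · (1 − 1/29)
       = 9425 · 1344/1885 = 6720.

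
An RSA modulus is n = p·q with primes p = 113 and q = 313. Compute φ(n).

φ(pq) = (p−1)(q−1) = 112 · 312 = 34944.

34944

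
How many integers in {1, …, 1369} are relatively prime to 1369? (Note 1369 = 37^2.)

1332

φ(1369) = 1369 · (1 − 1/37)
       = 1369 · 36/37 = 1332.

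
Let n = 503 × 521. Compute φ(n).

261040

φ(262063) = 262063 · (1 − 1/503) · (1 − 1/521)
       = 262063 · 261040/262063 = 261040.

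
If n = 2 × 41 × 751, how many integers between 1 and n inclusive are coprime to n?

30000

φ(2) = 2 − 1 = 1.
φ(41) = 41 − 1 = 40.
φ(751) = 751 − 1 = 750.
φ(61582) = 1 × 40 × 750 = 30000.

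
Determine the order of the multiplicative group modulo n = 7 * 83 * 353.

φ(7) = 7 − 1 = 6.
φ(83) = 83 − 1 = 82.
φ(353) = 353 − 1 = 352.
Since φ is multiplicative, φ(205093) = 6 · 82 · 352 = 173184.

173184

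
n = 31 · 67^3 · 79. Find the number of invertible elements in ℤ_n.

693281160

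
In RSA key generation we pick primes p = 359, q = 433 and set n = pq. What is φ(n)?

For distinct primes, φ(pq) = (p−1)(q−1) = 358 × 432 = 154656.

154656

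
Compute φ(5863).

First factor: 5863 = 11 × 13 × 41.
φ(5863) = 5863 · (1 − 1/11) · (1 − 1/13) · (1 − 1/41)
       = 5863 · 4800/5863 = 4800.

4800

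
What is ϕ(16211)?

Prime factorization: 16211 = 13 · 29 · 43.
φ(13) = 13 − 1 = 12.
φ(29) = 29 − 1 = 28.
φ(43) = 43 − 1 = 42.
Multiply: 12 · 28 · 42 = 14112.

14112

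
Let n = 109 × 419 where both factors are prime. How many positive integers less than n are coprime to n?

45144

φ(109) = 109 − 1 = 108.
φ(419) = 419 − 1 = 418.
Multiply: 108 · 418 = 45144.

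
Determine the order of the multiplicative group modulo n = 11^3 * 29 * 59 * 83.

φ(11^3) = 11^3 − 11^2 = 1331 − 121 = 1210.
φ(29) = 29 − 1 = 28.
φ(59) = 59 − 1 = 58.
φ(83) = 83 − 1 = 82.
Multiply: 1210 · 28 · 58 · 82 = 161133280.

161133280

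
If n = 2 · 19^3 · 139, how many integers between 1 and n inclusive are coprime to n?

φ(2) = 2 − 1 = 1.
φ(19^3) = 19^2·(19−1) = 361·18 = 6498.
φ(139) = 139 − 1 = 138.
Multiply: 1 · 6498 · 138 = 896724.

896724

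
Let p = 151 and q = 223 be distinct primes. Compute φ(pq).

φ(n) = (p − 1)(q − 1) = (151−1)(223−1) = 150·222 = 33300.

33300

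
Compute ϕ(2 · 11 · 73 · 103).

73440

φ(2) = 2 − 1 = 1.
φ(11) = 11 − 1 = 10.
φ(73) = 73 − 1 = 72.
φ(103) = 103 − 1 = 102.
Since φ is multiplicative, φ(165418) = 1 · 10 · 72 · 102 = 73440.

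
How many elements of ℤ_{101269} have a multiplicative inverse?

76032

Factor 101269: 101269 = 7 × 17 × 23 × 37.
φ(7) = 7 − 1 = 6.
φ(17) = 17 − 1 = 16.
φ(23) = 23 − 1 = 22.
φ(37) = 37 − 1 = 36.
Since φ is multiplicative, φ(101269) = 6 · 16 · 22 · 36 = 76032.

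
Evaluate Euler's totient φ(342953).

First factor: 342953 = 13 × 23 × 31 × 37.
φ(342953) = 342953 · (1 − 1/13) · (1 − 1/23) · (1 − 1/31) · (1 − 1/37)
       = 342953 · 285120/342953 = 285120.

285120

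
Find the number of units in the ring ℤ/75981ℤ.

First factor: 75981 = 3 * 19 * 31 * 43.
φ(75981) = 75981 · (1 − 1/3) · (1 − 1/19) · (1 − 1/31) · (1 − 1/43)
       = 75981 · 45360/75981 = 45360.

45360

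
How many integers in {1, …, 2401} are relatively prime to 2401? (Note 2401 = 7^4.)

φ(2401) = 2401 · (1 − 1/7)
       = 2401 · 6/7 = 2058.

2058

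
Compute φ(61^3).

φ(226981) = 226981 · (1 − 1/61)
       = 226981 · 60/61 = 223260.

223260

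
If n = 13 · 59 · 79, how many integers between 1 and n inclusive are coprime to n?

φ(60593) = 60593 · (1 − 1/13) · (1 − 1/59) · (1 − 1/79)
       = 60593 · 54288/60593 = 54288.

54288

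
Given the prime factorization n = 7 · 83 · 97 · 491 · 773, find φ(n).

φ(7) = 7 − 1 = 6.
φ(83) = 83 − 1 = 82.
φ(97) = 97 − 1 = 96.
φ(491) = 491 − 1 = 490.
φ(773) = 773 − 1 = 772.
φ(21389904851) = 6 × 82 × 96 × 490 × 772 = 17866920960.

17866920960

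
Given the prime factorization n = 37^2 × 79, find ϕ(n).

φ(108151) = 108151 · (1 − 1/37) · (1 − 1/79)
       = 108151 · 2808/2923 = 103896.

103896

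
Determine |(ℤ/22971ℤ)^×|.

First factor: 22971 = 3 * 13 * 19 * 31.
φ(22971) = 22971 · (1 − 1/3) · (1 − 1/13) · (1 − 1/19) · (1 − 1/31)
       = 22971 · 12960/22971 = 12960.

12960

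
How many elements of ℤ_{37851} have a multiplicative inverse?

Factor 37851: 37851 = 3 · 11 · 31 · 37.
φ(3) = 3 − 1 = 2.
φ(11) = 11 − 1 = 10.
φ(31) = 31 − 1 = 30.
φ(37) = 37 − 1 = 36.
Since φ is multiplicative, φ(37851) = 2 · 10 · 30 · 36 = 21600.

21600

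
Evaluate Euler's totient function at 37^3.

49284

φ(37^3) = 37^2·(37−1) = 1369·36 = 49284.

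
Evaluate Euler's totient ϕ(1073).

1008

Factor 1073: 1073 = 29 · 37.
φ(29) = 29 − 1 = 28.
φ(37) = 37 − 1 = 36.
Since φ is multiplicative, φ(1073) = 28 · 36 = 1008.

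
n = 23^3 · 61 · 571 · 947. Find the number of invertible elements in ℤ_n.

376526541600

φ(401327971819) = 401327971819 · (1 − 1/23) · (1 − 1/61) · (1 − 1/571) · (1 − 1/947)
       = 401327971819 · 711770400/758654011 = 376526541600.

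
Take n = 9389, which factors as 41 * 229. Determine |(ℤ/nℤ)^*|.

9120

φ(41) = 41 − 1 = 40.
φ(229) = 229 − 1 = 228.
Since φ is multiplicative, φ(9389) = 40 · 228 = 9120.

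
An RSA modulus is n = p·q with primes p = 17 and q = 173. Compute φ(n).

φ(17) = 17 − 1 = 16.
φ(173) = 173 − 1 = 172.
φ(2941) = 16 × 172 = 2752.

2752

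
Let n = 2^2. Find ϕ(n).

2

φ(2^2) = 2^2 − 2^1 = 4 − 2 = 2.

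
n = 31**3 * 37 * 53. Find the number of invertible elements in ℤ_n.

53969760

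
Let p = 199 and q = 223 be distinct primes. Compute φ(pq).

43956

φ(pq) = (p−1)(q−1) = 198 · 222 = 43956.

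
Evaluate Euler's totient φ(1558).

720

First factor: 1558 = 2 · 19 · 41.
φ(2) = 2 − 1 = 1.
φ(19) = 19 − 1 = 18.
φ(41) = 41 − 1 = 40.
φ(1558) = 1 × 18 × 40 = 720.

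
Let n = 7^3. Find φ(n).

φ(7^3) = 7^2·(7−1) = 49·6 = 294.

294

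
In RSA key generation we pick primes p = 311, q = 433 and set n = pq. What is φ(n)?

133920

φ(n) = (p − 1)(q − 1) = (311−1)(433−1) = 310·432 = 133920.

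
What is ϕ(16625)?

16625 = 5^3 · 7 · 19.
φ(5^3) = 5^2·(5−1) = 25·4 = 100.
φ(7) = 7 − 1 = 6.
φ(19) = 19 − 1 = 18.
Since φ is multiplicative, φ(16625) = 100 · 6 · 18 = 10800.

10800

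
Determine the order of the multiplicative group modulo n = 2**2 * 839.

φ(3356) = 3356 · (1 − 1/2) · (1 − 1/839)
       = 3356 · 838/1678 = 1676.

1676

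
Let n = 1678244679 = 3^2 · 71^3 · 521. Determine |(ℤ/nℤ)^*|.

φ(3^2) = 3^2 − 3^1 = 9 − 3 = 6.
φ(71^3) = 71^2·(71−1) = 5041·70 = 352870.
φ(521) = 521 − 1 = 520.
Multiply: 6 · 352870 · 520 = 1100954400.

1100954400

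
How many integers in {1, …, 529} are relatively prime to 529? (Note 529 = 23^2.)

φ(529) = 529 · (1 − 1/23)
       = 529 · 22/23 = 506.

506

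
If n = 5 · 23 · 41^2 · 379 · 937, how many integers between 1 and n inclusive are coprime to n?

φ(68650602745) = 68650602745 · (1 − 1/5) · (1 − 1/23) · (1 − 1/41) · (1 − 1/379) · (1 − 1/937)
       = 68650602745 · 1245404160/1674404945 = 51061570560.

51061570560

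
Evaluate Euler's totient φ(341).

Prime factorization: 341 = 11 × 31.
φ(11) = 11 − 1 = 10.
φ(31) = 31 − 1 = 30.
Since φ is multiplicative, φ(341) = 10 · 30 = 300.

300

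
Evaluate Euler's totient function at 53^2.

φ(53^2) = 53^1·(53−1) = 53·52 = 2756.

2756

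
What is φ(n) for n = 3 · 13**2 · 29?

8736

φ(3) = 3 − 1 = 2.
φ(13^2) = 13^1·(13−1) = 13·12 = 156.
φ(29) = 29 − 1 = 28.
Multiply: 2 · 156 · 28 = 8736.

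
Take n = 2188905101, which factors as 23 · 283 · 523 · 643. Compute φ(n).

2079109296

φ(23) = 23 − 1 = 22.
φ(283) = 283 − 1 = 282.
φ(523) = 523 − 1 = 522.
φ(643) = 643 − 1 = 642.
φ(2188905101) = 22 × 282 × 522 × 642 = 2079109296.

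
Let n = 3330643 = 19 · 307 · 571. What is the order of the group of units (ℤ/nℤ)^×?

φ(3330643) = 3330643 · (1 − 1/19) · (1 − 1/307) · (1 − 1/571)
       = 3330643 · 3139560/3330643 = 3139560.

3139560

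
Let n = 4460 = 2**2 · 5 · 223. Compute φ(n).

φ(2^2) = 2^1·(2−1) = 2·1 = 2.
φ(5) = 5 − 1 = 4.
φ(223) = 223 − 1 = 222.
Multiply: 2 · 4 · 222 = 1776.

1776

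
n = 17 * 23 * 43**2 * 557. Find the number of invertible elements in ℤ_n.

353455872

φ(17) = 17 − 1 = 16.
φ(23) = 23 − 1 = 22.
φ(43^2) = 43^1·(43−1) = 43·42 = 1806.
φ(557) = 557 − 1 = 556.
Since φ is multiplicative, φ(402688163) = 16 · 22 · 1806 · 556 = 353455872.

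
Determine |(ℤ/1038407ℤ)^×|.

1038407 = 19 * 31 * 41 * 43.
φ(19) = 19 − 1 = 18.
φ(31) = 31 − 1 = 30.
φ(41) = 41 − 1 = 40.
φ(43) = 43 − 1 = 42.
Since φ is multiplicative, φ(1038407) = 18 · 30 · 40 · 42 = 907200.

907200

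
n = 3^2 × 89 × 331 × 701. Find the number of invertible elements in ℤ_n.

φ(3^2) = 3^1·(3−1) = 3·2 = 6.
φ(89) = 89 − 1 = 88.
φ(331) = 331 − 1 = 330.
φ(701) = 701 − 1 = 700.
Since φ is multiplicative, φ(185856831) = 6 · 88 · 330 · 700 = 121968000.

121968000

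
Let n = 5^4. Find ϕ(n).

500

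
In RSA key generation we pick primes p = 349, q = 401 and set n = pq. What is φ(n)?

For distinct primes, φ(pq) = (p−1)(q−1) = 348 × 400 = 139200.

139200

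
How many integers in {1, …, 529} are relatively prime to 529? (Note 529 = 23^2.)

φ(529) = 529 · (1 − 1/23)
       = 529 · 22/23 = 506.

506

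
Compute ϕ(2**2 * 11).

20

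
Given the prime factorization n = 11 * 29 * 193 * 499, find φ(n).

26772480

φ(11) = 11 − 1 = 10.
φ(29) = 29 − 1 = 28.
φ(193) = 193 − 1 = 192.
φ(499) = 499 − 1 = 498.
Since φ is multiplicative, φ(30721933) = 10 · 28 · 192 · 498 = 26772480.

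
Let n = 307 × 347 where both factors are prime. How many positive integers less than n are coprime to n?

φ(106529) = 106529 · (1 − 1/307) · (1 − 1/347)
       = 106529 · 105876/106529 = 105876.

105876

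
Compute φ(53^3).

146068

φ(148877) = 148877 · (1 − 1/53)
       = 148877 · 52/53 = 146068.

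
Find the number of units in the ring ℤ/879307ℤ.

Prime factorization: 879307 = 11^2 · 13^2 · 43.
φ(11^2) = 11^1·(11−1) = 11·10 = 110.
φ(13^2) = 13^2 − 13^1 = 169 − 13 = 156.
φ(43) = 43 − 1 = 42.
Multiply: 110 · 156 · 42 = 720720.

720720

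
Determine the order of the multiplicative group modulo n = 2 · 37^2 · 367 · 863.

420235344

φ(2) = 2 − 1 = 1.
φ(37^2) = 37^1·(37−1) = 37·36 = 1332.
φ(367) = 367 − 1 = 366.
φ(863) = 863 − 1 = 862.
φ(867182098) = 1 × 1332 × 366 × 862 = 420235344.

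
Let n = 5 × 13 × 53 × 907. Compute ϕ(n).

φ(5) = 5 − 1 = 4.
φ(13) = 13 − 1 = 12.
φ(53) = 53 − 1 = 52.
φ(907) = 907 − 1 = 906.
Since φ is multiplicative, φ(3124615) = 4 · 12 · 52 · 906 = 2261376.

2261376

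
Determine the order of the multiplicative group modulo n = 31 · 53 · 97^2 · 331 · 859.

4113095500800

φ(31) = 31 − 1 = 30.
φ(53) = 53 − 1 = 52.
φ(97^2) = 97^2 − 97^1 = 9409 − 97 = 9312.
φ(331) = 331 − 1 = 330.
φ(859) = 859 − 1 = 858.
Multiply: 30 · 52 · 9312 · 330 · 858 = 4113095500800.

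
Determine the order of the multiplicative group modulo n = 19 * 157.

φ(19) = 19 − 1 = 18.
φ(157) = 157 − 1 = 156.
Since φ is multiplicative, φ(2983) = 18 · 156 = 2808.

2808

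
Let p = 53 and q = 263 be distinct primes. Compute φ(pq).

13624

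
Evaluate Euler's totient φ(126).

Factor 126: 126 = 2 * 3^2 * 7.
φ(126) = 126 · (1 − 1/2) · (1 − 1/3) · (1 − 1/7)
       = 126 · 12/42 = 36.

36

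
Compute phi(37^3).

49284

φ(50653) = 50653 · (1 − 1/37)
       = 50653 · 36/37 = 49284.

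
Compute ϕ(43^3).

77658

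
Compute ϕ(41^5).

113030440

φ(115856201) = 115856201 · (1 − 1/41)
       = 115856201 · 40/41 = 113030440.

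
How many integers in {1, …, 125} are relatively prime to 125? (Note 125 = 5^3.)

φ(125) = 125 · (1 − 1/5)
       = 125 · 4/5 = 100.

100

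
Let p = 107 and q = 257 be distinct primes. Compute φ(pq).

φ(27499) = 27499 · (1 − 1/107) · (1 − 1/257)
       = 27499 · 27136/27499 = 27136.

27136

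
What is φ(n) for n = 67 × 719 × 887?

41985768

φ(42729451) = 42729451 · (1 − 1/67) · (1 − 1/719) · (1 − 1/887)
       = 42729451 · 41985768/42729451 = 41985768.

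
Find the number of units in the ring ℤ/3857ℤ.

First factor: 3857 = 7 · 19 · 29.
φ(7) = 7 − 1 = 6.
φ(19) = 19 − 1 = 18.
φ(29) = 29 − 1 = 28.
Since φ is multiplicative, φ(3857) = 6 · 18 · 28 = 3024.

3024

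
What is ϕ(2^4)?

8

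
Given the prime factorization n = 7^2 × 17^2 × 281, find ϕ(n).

3198720

φ(3979241) = 3979241 · (1 − 1/7) · (1 − 1/17) · (1 − 1/281)
       = 3979241 · 26880/33439 = 3198720.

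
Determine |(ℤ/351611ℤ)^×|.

290304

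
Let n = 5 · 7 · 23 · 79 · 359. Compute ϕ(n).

φ(5) = 5 − 1 = 4.
φ(7) = 7 − 1 = 6.
φ(23) = 23 − 1 = 22.
φ(79) = 79 − 1 = 78.
φ(359) = 359 − 1 = 358.
Since φ is multiplicative, φ(22830605) = 4 · 6 · 22 · 78 · 358 = 14743872.

14743872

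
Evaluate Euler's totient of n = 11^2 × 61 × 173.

1135200

φ(1276913) = 1276913 · (1 − 1/11) · (1 − 1/61) · (1 − 1/173)
       = 1276913 · 103200/116083 = 1135200.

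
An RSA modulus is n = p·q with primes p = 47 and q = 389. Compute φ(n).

φ(47) = 47 − 1 = 46.
φ(389) = 389 − 1 = 388.
φ(18283) = 46 × 388 = 17848.

17848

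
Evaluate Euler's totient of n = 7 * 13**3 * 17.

φ(7) = 7 − 1 = 6.
φ(13^3) = 13^3 − 13^2 = 2197 − 169 = 2028.
φ(17) = 17 − 1 = 16.
Multiply: 6 · 2028 · 16 = 194688.

194688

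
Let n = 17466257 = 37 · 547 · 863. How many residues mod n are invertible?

16943472

φ(17466257) = 17466257 · (1 − 1/37) · (1 − 1/547) · (1 − 1/863)
       = 17466257 · 16943472/17466257 = 16943472.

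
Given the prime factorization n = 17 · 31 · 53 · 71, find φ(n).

φ(17) = 17 − 1 = 16.
φ(31) = 31 − 1 = 30.
φ(53) = 53 − 1 = 52.
φ(71) = 71 − 1 = 70.
Multiply: 16 · 30 · 52 · 70 = 1747200.

1747200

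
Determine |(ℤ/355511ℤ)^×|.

355511 = 13 · 23 · 29 · 41.
φ(13) = 13 − 1 = 12.
φ(23) = 23 − 1 = 22.
φ(29) = 29 − 1 = 28.
φ(41) = 41 − 1 = 40.
φ(355511) = 12 × 22 × 28 × 40 = 295680.

295680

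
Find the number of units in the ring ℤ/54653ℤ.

50400

Prime factorization: 54653 = 31 × 41 × 43.
φ(31) = 31 − 1 = 30.
φ(41) = 41 − 1 = 40.
φ(43) = 43 − 1 = 42.
φ(54653) = 30 × 40 × 42 = 50400.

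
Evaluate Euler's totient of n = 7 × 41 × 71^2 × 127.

150292800

φ(7) = 7 − 1 = 6.
φ(41) = 41 − 1 = 40.
φ(71^2) = 71^2 − 71^1 = 5041 − 71 = 4970.
φ(127) = 127 − 1 = 126.
Multiply: 6 · 40 · 4970 · 126 = 150292800.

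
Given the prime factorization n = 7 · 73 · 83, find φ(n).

35424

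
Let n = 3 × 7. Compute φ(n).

φ(3) = 3 − 1 = 2.
φ(7) = 7 − 1 = 6.
φ(21) = 2 × 6 = 12.

12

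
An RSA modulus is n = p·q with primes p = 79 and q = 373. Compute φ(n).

φ(pq) = (p−1)(q−1) = 78 · 372 = 29016.

29016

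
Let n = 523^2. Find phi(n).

273006

φ(273529) = 273529 · (1 − 1/523)
       = 273529 · 522/523 = 273006.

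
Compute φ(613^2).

375156

φ(613^2) = 613^1·(613−1) = 613·612 = 375156.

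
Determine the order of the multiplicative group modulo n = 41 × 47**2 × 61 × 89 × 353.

φ(173569782653) = 173569782653 · (1 − 1/41) · (1 − 1/47) · (1 − 1/61) · (1 − 1/89) · (1 − 1/353)
       = 173569782653 · 3419750400/3692974099 = 160728268800.

160728268800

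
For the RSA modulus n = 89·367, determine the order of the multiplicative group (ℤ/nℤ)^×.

For distinct primes, φ(pq) = (p−1)(q−1) = 88 × 366 = 32208.

32208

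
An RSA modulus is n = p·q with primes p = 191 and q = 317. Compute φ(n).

60040

φ(pq) = (p−1)(q−1) = 190 · 316 = 60040.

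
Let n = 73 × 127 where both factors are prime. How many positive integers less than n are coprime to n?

φ(pq) = (p−1)(q−1) = 72 · 126 = 9072.

9072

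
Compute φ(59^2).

3422

φ(3481) = 3481 · (1 − 1/59)
       = 3481 · 58/59 = 3422.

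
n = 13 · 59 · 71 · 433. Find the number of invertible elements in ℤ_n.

21047040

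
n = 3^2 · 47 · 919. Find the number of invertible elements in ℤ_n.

φ(388737) = 388737 · (1 − 1/3) · (1 − 1/47) · (1 − 1/919)
       = 388737 · 84456/129579 = 253368.

253368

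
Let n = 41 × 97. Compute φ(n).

3840

φ(41) = 41 − 1 = 40.
φ(97) = 97 − 1 = 96.
Since φ is multiplicative, φ(3977) = 40 · 96 = 3840.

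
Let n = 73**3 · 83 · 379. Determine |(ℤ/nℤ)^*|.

φ(73^3) = 73^2·(73−1) = 5329·72 = 383688.
φ(83) = 83 − 1 = 82.
φ(379) = 379 − 1 = 378.
Multiply: 383688 · 82 · 378 = 11892793248.

11892793248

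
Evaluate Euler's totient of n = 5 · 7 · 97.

φ(5) = 5 − 1 = 4.
φ(7) = 7 − 1 = 6.
φ(97) = 97 − 1 = 96.
φ(3395) = 4 × 6 × 96 = 2304.

2304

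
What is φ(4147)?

Factor 4147: 4147 = 11 × 13 × 29.
φ(4147) = 4147 · (1 − 1/11) · (1 − 1/13) · (1 − 1/29)
       = 4147 · 3360/4147 = 3360.

3360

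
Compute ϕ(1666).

1666 = 2 × 7^2 × 17.
φ(1666) = 1666 · (1 − 1/2) · (1 − 1/7) · (1 − 1/17)
       = 1666 · 96/238 = 672.

672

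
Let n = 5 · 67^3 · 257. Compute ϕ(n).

φ(386480455) = 386480455 · (1 − 1/5) · (1 − 1/67) · (1 − 1/257)
       = 386480455 · 67584/86095 = 303384576.

303384576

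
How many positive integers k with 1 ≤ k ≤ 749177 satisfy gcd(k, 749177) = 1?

608400

Prime factorization: 749177 = 11 * 13^3 * 31.
φ(749177) = 749177 · (1 − 1/11) · (1 − 1/13) · (1 − 1/31)
       = 749177 · 3600/4433 = 608400.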